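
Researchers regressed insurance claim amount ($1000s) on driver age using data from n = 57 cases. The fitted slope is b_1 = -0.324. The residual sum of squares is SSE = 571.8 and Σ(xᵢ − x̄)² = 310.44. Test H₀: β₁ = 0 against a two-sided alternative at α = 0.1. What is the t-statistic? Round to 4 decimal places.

t = -1.7705

MSE = SSE/(n − 2) = 571.8/55 = 10.3964.
SE(b_1) = √(MSE/Sₓₓ) = √(10.3964/310.44) = 0.183.
t = -0.324 / 0.183 = -1.7705.
df = n − 2 = 55.
Two-sided p ≈ 0.0822, which is < 0.1, so reject H₀.
There is evidence that driver age is associated with insurance claim amount.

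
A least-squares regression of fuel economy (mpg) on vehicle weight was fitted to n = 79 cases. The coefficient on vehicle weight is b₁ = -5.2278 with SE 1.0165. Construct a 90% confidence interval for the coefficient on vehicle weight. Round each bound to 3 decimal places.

df = n − 2 = 79 − 2 = 77.
t* = t_{0.05, 77} = 1.664885.
Margin = t* × SE = 1.664885 × 1.0165 = 1.69236.
CI: -5.2278 ± 1.69236 → (-6.920, -3.535).
With 90% confidence, each one-unit increase in vehicle weight is associated with a change of between -6.920 and -3.535 mpg in fuel economy.

(-6.920, -3.535)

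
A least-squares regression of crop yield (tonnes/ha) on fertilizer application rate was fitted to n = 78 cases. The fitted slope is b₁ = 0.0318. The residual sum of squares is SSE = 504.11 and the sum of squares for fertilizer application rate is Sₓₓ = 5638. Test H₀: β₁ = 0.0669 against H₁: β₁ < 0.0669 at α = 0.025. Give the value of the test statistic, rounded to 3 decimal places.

MSE = SSE/(n − 2) = 504.11/76 = 6.63303.
SE(b₁) = √(MSE/Sₓₓ) = √(6.63303/5638) = 0.0342999.
t = (0.0318 − 0.0669) / 0.0342999 = -1.023.
df = n − 2 = 76.
One-sided p ≈ 0.1547, which is ≥ 0.025, so fail to reject H₀.
The data do not give significant evidence that the true slope on fertilizer application rate is below 0.0669 tonnes/ha per unit.

t = -1.023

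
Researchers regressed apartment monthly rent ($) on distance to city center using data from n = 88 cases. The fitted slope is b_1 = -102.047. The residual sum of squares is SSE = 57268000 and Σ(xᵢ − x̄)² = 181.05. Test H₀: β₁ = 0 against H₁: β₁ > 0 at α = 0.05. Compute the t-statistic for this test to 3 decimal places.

t = -1.683

MSE = SSE/(n − 2) = 57268000/86 = 665907.
SE(b_1) = √(MSE/Sₓₓ) = √(665907/181.05) = 60.6467.
t = -102.047 / 60.6467 = -1.683.
df = n − 2 = 86.
One-sided p ≈ 0.9520, which is ≥ 0.05, so fail to reject H₀.
The data do not give significant evidence that the true slope on distance to city center is positive.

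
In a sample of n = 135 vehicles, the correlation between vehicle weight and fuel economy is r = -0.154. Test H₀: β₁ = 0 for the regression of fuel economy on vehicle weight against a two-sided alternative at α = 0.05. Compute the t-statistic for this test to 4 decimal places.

t = -1.7975

t = r·√(n − 2)/√(1 − r²) = -0.154·√133/√0.976284 = -1.7975.
df = n − 2 = 133.
Two-sided p ≈ 0.0745, which is ≥ 0.05, so fail to reject H₀.
The data do not give significant evidence of a linear association between vehicle weight and fuel economy.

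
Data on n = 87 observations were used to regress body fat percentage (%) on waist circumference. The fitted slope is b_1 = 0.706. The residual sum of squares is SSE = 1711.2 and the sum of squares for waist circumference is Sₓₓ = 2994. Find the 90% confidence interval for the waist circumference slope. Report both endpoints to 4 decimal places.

MSE = SSE/(n − 2) = 1711.2/85 = 20.1318.
SE(b_1) = √(MSE/Sₓₓ) = √(20.1318/2994) = 0.0820002.
df = n − 2 = 85.
t* = t_{0.05, 85} = 1.662978.
Margin = t* × SE = 1.662978 × 0.0820002 = 0.136365.
CI: 0.706 ± 0.136365 → (0.5696, 0.8424).
With 90% confidence, each one-unit increase in waist circumference is associated with a change of between 0.5696 and 0.8424 % in body fat percentage.

(0.5696, 0.8424)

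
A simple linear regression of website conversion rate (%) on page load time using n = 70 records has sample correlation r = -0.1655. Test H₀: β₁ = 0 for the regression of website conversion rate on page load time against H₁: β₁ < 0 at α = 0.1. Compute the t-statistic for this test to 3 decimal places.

t = r·√(n − 2)/√(1 − r²) = -0.1655·√68/√0.97261 = -1.384.
df = n − 2 = 68.
One-sided p ≈ 0.0855, which is < 0.1, so reject H₀.
There is evidence of a linear association between page load time and website conversion rate.

t = -1.384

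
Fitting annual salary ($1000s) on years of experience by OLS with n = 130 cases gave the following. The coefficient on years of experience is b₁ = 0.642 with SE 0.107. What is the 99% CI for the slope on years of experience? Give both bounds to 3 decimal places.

(0.362, 0.922)

df = n − 2 = 130 − 2 = 128.
t* = t_{0.005, 128} = 2.614785.
Margin = t* × SE = 2.614785 × 0.107 = 0.27978.
CI: 0.642 ± 0.27978 → (0.362, 0.922).
With 99% confidence, each one-unit increase in years of experience is associated with a change of between 0.362 and 0.922 $1000s in annual salary.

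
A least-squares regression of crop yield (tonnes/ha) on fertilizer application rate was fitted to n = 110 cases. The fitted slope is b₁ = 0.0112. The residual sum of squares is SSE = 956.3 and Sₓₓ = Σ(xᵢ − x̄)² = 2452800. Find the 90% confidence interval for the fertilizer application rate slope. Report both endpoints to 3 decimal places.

MSE = SSE/(n − 2) = 956.3/108 = 8.85463.
SE(b₁) = √(MSE/Sₓₓ) = √(8.85463/2452800) = 0.0019.
df = n − 2 = 108.
t* = t_{0.05, 108} = 1.659085.
Margin = t* × SE = 1.659085 × 0.0019 = 0.00315.
CI: 0.0112 ± 0.00315 → (0.008, 0.014).
With 90% confidence, each one-unit increase in fertilizer application rate is associated with a change of between 0.008 and 0.014 tonnes/ha in crop yield.

(0.008, 0.014)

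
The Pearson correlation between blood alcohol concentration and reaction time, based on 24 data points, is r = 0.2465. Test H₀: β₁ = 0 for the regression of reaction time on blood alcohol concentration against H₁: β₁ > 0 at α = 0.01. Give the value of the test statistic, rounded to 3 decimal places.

t = r·√(n − 2)/√(1 − r²) = 0.2465·√22/√0.939238 = 1.193.
df = n − 2 = 22.
One-sided p ≈ 0.1228, which is ≥ 0.01, so fail to reject H₀.
The data do not give significant evidence of a linear association between blood alcohol concentration and reaction time.

t = 1.193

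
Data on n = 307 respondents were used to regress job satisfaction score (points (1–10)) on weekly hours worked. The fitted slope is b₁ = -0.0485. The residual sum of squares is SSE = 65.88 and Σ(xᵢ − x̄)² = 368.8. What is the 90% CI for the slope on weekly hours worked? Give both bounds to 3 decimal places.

(-0.088, -0.009)

MSE = SSE/(n − 2) = 65.88/305 = 0.216.
SE(b₁) = √(MSE/Sₓₓ) = √(0.216/368.8) = 0.0242009.
df = n − 2 = 305.
t* = t_{0.05, 305} = 1.649865.
Margin = t* × SE = 1.649865 × 0.0242009 = 0.03993.
CI: -0.0485 ± 0.03993 → (-0.088, -0.009).
With 90% confidence, each one-unit increase in weekly hours worked is associated with a change of between -0.088 and -0.009 points (1–10) in job satisfaction score.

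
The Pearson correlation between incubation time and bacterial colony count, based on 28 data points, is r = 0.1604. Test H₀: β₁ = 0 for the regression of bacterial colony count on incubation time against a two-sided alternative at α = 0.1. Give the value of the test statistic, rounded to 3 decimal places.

t = r·√(n − 2)/√(1 − r²) = 0.1604·√26/√0.974272 = 0.829.
df = n − 2 = 26.
Two-sided p ≈ 0.4149, which is ≥ 0.1, so fail to reject H₀.
The data do not give significant evidence of a linear association between incubation time and bacterial colony count.

t = 0.829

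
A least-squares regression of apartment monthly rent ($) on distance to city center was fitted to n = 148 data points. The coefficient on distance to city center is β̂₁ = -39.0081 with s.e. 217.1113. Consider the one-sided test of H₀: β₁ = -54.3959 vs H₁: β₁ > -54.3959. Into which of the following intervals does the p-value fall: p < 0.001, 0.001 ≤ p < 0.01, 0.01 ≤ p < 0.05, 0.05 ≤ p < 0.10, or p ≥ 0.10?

p ≥ 0.10

t = (-39.0081 − (-54.3959)) / 217.1113 = 0.071.
df = n − 2 = 148 − 2 = 146.
One-sided p = P(T_{146} > t) ≈ 0.4718.
So p ≥ 0.10.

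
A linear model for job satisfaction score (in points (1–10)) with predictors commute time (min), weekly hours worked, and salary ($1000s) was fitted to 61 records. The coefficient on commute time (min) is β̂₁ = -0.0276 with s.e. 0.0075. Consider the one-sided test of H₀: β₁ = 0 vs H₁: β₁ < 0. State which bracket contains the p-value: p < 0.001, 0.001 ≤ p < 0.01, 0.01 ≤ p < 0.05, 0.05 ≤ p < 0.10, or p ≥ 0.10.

t = -0.0276 / 0.0075 = -3.680.
df = n − k − 1 = 61 − 3 − 1 = 57.
One-sided p = P(T_{57} < t) ≈ 0.0003.
So p < 0.001.

p < 0.001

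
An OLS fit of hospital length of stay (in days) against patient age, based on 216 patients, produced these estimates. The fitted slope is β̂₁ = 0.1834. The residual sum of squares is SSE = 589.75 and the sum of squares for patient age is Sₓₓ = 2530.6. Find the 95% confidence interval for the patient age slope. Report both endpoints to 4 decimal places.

MSE = SSE/(n − 2) = 589.75/214 = 2.75584.
SE(β̂₁) = √(MSE/Sₓₓ) = √(2.75584/2530.6) = 0.0330001.
df = n − 2 = 214.
t* = t_{0.025, 214} = 1.971111.
Margin = t* × SE = 1.971111 × 0.0330001 = 0.065047.
CI: 0.1834 ± 0.065047 → (0.1184, 0.2484).
With 95% confidence, each one-unit increase in patient age is associated with a change of between 0.1184 and 0.2484 days in hospital length of stay.

(0.1184, 0.2484)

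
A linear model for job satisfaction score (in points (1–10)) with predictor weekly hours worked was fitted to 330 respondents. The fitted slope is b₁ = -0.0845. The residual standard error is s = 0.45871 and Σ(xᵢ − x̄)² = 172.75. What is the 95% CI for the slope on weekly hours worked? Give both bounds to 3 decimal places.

(-0.153, -0.016)

SE(b₁) = s/√Sₓₓ = 0.45871/√172.75 = 0.0349003.
df = n − 2 = 328.
t* = t_{0.025, 328} = 1.967223.
Margin = t* × SE = 1.967223 × 0.0349003 = 0.06866.
CI: -0.0845 ± 0.06866 → (-0.153, -0.016).
With 95% confidence, each one-unit increase in weekly hours worked is associated with a change of between -0.153 and -0.016 points (1–10) in job satisfaction score.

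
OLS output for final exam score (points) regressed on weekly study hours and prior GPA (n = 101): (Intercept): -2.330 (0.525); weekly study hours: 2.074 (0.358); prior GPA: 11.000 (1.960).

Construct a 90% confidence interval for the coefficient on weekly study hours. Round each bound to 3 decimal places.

(1.480, 2.668)

Read off: b = 2.074, SE = 0.358 for weekly study hours.
df = n − k − 1 = 101 − 2 − 1 = 98.
t* = t_{0.05, 98} = 1.660551.
Margin = t* × SE = 1.660551 × 0.358 = 0.59448.
CI: 2.074 ± 0.59448 → (1.480, 2.668).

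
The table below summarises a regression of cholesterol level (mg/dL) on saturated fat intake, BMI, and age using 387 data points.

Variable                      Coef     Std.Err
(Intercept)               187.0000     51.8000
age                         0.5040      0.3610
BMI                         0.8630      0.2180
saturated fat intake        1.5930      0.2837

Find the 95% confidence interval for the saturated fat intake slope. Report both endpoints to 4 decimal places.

Read off: b = 1.5930, SE = 0.2837 for saturated fat intake.
df = n − k − 1 = 387 − 3 − 1 = 383.
t* = t_{0.025, 383} = 1.966177.
Margin = t* × SE = 1.966177 × 0.2837 = 0.557804.
CI: 1.5930 ± 0.557804 → (1.0352, 2.1508).

(1.0352, 2.1508)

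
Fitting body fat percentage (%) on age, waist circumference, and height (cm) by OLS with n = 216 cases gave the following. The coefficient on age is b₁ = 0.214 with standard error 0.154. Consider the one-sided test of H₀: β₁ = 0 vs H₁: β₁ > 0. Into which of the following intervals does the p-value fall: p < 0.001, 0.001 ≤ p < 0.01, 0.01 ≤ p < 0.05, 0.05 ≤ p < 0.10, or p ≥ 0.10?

0.05 ≤ p < 0.10

t = 0.214 / 0.154 = 1.390.
df = n − k − 1 = 216 − 3 − 1 = 212.
One-sided p = P(T_{212} > t) ≈ 0.0831.
So 0.05 ≤ p < 0.10.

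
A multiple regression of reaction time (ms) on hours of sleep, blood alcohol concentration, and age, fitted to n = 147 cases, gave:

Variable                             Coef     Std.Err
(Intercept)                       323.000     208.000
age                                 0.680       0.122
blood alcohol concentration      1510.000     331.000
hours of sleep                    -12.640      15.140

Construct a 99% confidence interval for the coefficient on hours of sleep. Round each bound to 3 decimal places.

Read off: b = -12.640, SE = 15.140 for hours of sleep.
df = n − k − 1 = 147 − 3 − 1 = 143.
t* = t_{0.005, 143} = 2.610647.
Margin = t* × SE = 2.610647 × 15.140 = 39.52520.
CI: -12.640 ± 39.52520 → (-52.165, 26.885).

(-52.165, 26.885)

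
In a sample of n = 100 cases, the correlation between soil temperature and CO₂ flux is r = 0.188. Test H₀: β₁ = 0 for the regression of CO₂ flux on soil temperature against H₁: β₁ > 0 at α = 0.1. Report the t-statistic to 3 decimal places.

t = 1.895

t = r·√(n − 2)/√(1 − r²) = 0.188·√98/√0.964656 = 1.895.
df = n − 2 = 98.
One-sided p ≈ 0.0305, which is < 0.1, so reject H₀.
There is evidence of a linear association between soil temperature and CO₂ flux.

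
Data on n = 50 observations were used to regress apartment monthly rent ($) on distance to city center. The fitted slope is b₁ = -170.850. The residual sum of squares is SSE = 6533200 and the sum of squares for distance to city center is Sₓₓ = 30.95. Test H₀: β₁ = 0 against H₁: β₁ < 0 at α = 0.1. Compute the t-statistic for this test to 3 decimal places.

MSE = SSE/(n − 2) = 6533200/48 = 136108.
SE(b₁) = √(MSE/Sₓₓ) = √(136108/30.95) = 66.315.
t = -170.850 / 66.315 = -2.576.
df = n − 2 = 48.
One-sided p ≈ 0.0066, which is < 0.1, so reject H₀.
There is evidence that the true slope on distance to city center is negative.

t = -2.576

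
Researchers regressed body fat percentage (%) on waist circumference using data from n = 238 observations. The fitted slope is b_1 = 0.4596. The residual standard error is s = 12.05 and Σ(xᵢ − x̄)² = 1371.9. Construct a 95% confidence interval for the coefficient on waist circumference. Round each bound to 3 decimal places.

(-0.181, 1.101)

SE(b_1) = s/√Sₓₓ = 12.05/√1371.9 = 0.325331.
df = n − 2 = 236.
t* = t_{0.025, 236} = 1.970067.
Margin = t* × SE = 1.970067 × 0.325331 = 0.64092.
CI: 0.4596 ± 0.64092 → (-0.181, 1.101).
With 95% confidence, each one-unit increase in waist circumference is associated with a change of between -0.181 and 1.101 % in body fat percentage.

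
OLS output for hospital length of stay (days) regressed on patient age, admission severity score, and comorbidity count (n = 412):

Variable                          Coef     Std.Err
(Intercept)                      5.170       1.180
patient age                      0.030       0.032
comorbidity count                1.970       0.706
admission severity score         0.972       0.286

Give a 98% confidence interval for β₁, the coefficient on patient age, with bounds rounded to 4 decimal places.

(-0.0447, 0.1047)

Read off: b = 0.030, SE = 0.032 for patient age.
df = n − k − 1 = 412 − 3 − 1 = 408.
t* = t_{0.01, 408} = 2.335522.
Margin = t* × SE = 2.335522 × 0.032 = 0.074737.
CI: 0.030 ± 0.074737 → (-0.0447, 0.1047).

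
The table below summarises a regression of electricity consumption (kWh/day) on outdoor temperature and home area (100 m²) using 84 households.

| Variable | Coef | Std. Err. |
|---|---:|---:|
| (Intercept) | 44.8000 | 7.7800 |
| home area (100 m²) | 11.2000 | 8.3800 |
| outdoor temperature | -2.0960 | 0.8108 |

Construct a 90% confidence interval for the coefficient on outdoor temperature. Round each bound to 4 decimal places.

Read off: b = -2.0960, SE = 0.8108 for outdoor temperature.
df = n − k − 1 = 84 − 2 − 1 = 81.
t* = t_{0.05, 81} = 1.663884.
Margin = t* × SE = 1.663884 × 0.8108 = 1.349077.
CI: -2.0960 ± 1.349077 → (-3.4451, -0.7469).

(-3.4451, -0.7469)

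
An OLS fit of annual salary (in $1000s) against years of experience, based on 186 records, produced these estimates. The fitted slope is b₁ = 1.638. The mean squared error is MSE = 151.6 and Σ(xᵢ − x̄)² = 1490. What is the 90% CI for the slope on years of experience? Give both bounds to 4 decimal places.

(1.1107, 2.1653)

SE(b₁) = √(MSE/Sₓₓ) = √(151.6/1490) = 0.318975.
df = n − 2 = 184.
t* = t_{0.05, 184} = 1.653177.
Margin = t* × SE = 1.653177 × 0.318975 = 0.527322.
CI: 1.638 ± 0.527322 → (1.1107, 2.1653).
With 90% confidence, each one-unit increase in years of experience is associated with a change of between 1.1107 and 2.1653 $1000s in annual salary.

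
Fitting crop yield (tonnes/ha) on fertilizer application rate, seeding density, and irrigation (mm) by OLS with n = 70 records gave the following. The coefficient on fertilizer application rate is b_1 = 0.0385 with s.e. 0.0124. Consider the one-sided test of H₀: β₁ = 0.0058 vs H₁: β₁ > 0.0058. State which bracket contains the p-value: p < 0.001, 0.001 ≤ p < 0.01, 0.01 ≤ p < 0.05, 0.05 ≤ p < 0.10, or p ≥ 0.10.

0.001 ≤ p < 0.01

t = (0.0385 − 0.0058) / 0.0124 = 2.637.
df = n − k − 1 = 70 − 3 − 1 = 66.
One-sided p = P(T_{66} > t) ≈ 0.0052.
So 0.001 ≤ p < 0.01.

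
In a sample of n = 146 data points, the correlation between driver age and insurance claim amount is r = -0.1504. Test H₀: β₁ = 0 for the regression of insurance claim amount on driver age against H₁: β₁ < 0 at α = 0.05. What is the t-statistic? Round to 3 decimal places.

t = r·√(n − 2)/√(1 − r²) = -0.1504·√144/√0.97738 = -1.826.
df = n − 2 = 144.
One-sided p ≈ 0.0350, which is < 0.05, so reject H₀.
There is evidence of a linear association between driver age and insurance claim amount.

t = -1.826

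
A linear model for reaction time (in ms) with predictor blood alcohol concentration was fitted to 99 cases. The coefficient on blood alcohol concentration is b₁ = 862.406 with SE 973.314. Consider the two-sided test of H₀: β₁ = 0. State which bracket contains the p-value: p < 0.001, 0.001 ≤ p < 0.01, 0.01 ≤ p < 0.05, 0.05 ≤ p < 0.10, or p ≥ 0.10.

t = 862.406 / 973.314 = 0.886.
df = n − 2 = 99 − 2 = 97.
Two-sided p = 2·P(T_{97} > |t|) ≈ 0.3778.
So p ≥ 0.10.

p ≥ 0.10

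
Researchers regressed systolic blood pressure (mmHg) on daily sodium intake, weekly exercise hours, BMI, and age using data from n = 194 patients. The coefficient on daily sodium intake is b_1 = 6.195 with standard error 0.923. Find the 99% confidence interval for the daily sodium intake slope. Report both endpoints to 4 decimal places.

(3.7933, 8.5967)

df = n − k − 1 = 194 − 4 − 1 = 189.
t* = t_{0.005, 189} = 2.602092.
Margin = t* × SE = 2.602092 × 0.923 = 2.401731.
CI: 6.195 ± 2.401731 → (3.7933, 8.5967).
With 99% confidence, each one-unit increase in daily sodium intake is associated with a change of between 3.7933 and 8.5967 mmHg in systolic blood pressure, holding the other predictors fixed.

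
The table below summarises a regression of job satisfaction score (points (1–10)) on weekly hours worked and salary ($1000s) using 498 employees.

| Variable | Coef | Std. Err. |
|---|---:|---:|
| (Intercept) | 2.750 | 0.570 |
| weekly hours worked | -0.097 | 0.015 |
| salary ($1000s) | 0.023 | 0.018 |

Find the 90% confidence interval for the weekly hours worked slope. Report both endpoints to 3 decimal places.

Read off: b = -0.097, SE = 0.015 for weekly hours worked.
df = n − k − 1 = 498 − 2 − 1 = 495.
t* = t_{0.05, 495} = 1.647938.
Margin = t* × SE = 1.647938 × 0.015 = 0.02472.
CI: -0.097 ± 0.02472 → (-0.122, -0.072).

(-0.122, -0.072)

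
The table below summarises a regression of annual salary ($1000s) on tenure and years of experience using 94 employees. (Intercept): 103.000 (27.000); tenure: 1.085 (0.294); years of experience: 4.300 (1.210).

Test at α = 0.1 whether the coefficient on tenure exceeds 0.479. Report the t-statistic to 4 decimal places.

t = 2.0612

Read off: b = 1.085, SE = 0.294 for tenure.
H₀: β₁ = 0.479 vs H₁: β₁ > 0.479.
t = (1.085 − 0.479) / 0.294 = 2.0612.
df = n − k − 1 = 94 − 2 − 1 = 91.
One-sided p ≈ 0.0211, which is < 0.1, so reject H₀.
There is evidence that the true slope on tenure exceeds 0.479 $1000s per unit, holding the other predictors fixed.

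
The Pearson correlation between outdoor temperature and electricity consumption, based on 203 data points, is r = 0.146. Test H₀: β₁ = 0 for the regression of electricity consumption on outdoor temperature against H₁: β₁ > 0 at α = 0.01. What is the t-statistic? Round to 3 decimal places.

t = 2.092

t = r·√(n − 2)/√(1 − r²) = 0.146·√201/√0.978684 = 2.092.
df = n − 2 = 201.
One-sided p ≈ 0.0188, which is ≥ 0.01, so fail to reject H₀.
The data do not give significant evidence of a linear association between outdoor temperature and electricity consumption.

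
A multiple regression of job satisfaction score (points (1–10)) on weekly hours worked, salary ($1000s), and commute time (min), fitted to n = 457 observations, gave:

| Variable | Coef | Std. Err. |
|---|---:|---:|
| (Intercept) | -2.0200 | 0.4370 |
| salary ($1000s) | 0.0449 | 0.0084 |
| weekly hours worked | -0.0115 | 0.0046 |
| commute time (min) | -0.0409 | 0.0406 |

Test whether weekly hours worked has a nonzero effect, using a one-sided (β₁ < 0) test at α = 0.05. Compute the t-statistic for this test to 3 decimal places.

t = -2.500

Read off: b = -0.0115, SE = 0.0046 for weekly hours worked.
H₀: β₁ = 0 vs H₁: β₁ < 0.
t = -0.0115 / 0.0046 = -2.500.
df = n − k − 1 = 457 − 3 − 1 = 453.
One-sided p ≈ 0.0064, which is < 0.05, so reject H₀.
There is evidence that the true slope on weekly hours worked is negative, holding the other predictors fixed.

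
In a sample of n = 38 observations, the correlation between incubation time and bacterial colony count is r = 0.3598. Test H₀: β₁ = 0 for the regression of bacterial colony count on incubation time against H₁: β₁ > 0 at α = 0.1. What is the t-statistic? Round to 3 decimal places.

t = r·√(n − 2)/√(1 − r²) = 0.3598·√36/√0.870544 = 2.314.
df = n − 2 = 36.
One-sided p ≈ 0.0133, which is < 0.1, so reject H₀.
There is evidence of a linear association between incubation time and bacterial colony count.

t = 2.314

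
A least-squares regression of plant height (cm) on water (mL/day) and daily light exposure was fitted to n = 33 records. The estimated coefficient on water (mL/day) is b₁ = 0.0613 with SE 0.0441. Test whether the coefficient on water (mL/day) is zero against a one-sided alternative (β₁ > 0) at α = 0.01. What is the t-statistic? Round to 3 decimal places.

t = 1.390

H₀: β₁ = 0 vs H₁: β₁ > 0.
t = (b₁ − β₁⁰)/SE = 0.0613 / 0.0441 = 1.390.
df = n − k − 1 = 33 − 2 − 1 = 30.
One-sided p ≈ 0.0874, which is ≥ 0.01, so fail to reject H₀.
The data do not give significant evidence that the true slope on water (mL/day) is positive, holding the other predictors fixed.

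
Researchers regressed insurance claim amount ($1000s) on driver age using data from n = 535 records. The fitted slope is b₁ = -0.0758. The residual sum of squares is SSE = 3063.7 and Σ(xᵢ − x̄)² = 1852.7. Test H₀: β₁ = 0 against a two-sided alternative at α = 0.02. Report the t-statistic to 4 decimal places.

MSE = SSE/(n − 2) = 3063.7/533 = 5.74803.
SE(b₁) = √(MSE/Sₓₓ) = √(5.74803/1852.7) = 0.0557002.
t = -0.0758 / 0.0557002 = -1.3609.
df = n − 2 = 533.
Two-sided p ≈ 0.1741, which is ≥ 0.02, so fail to reject H₀.
The data do not give significant evidence of an association between driver age and insurance claim amount.

t = -1.3609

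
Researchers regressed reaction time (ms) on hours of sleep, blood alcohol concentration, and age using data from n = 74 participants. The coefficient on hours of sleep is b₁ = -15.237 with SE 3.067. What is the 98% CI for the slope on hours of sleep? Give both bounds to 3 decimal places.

df = n − k − 1 = 74 − 3 − 1 = 70.
t* = t_{0.01, 70} = 2.380807.
Margin = t* × SE = 2.380807 × 3.067 = 7.30194.
CI: -15.237 ± 7.30194 → (-22.539, -7.935).
With 98% confidence, each one-unit increase in hours of sleep is associated with a change of between -22.539 and -7.935 ms in reaction time, holding the other predictors fixed.

(-22.539, -7.935)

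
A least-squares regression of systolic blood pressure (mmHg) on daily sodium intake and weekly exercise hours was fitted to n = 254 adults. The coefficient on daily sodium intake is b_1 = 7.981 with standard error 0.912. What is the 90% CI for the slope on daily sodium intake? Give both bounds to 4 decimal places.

(6.4753, 9.4867)

df = n − k − 1 = 254 − 2 − 1 = 251.
t* = t_{0.05, 251} = 1.650947.
Margin = t* × SE = 1.650947 × 0.912 = 1.505664.
CI: 7.981 ± 1.505664 → (6.4753, 9.4867).
With 90% confidence, each one-unit increase in daily sodium intake is associated with a change of between 6.4753 and 9.4867 mmHg in systolic blood pressure, holding the other predictors fixed.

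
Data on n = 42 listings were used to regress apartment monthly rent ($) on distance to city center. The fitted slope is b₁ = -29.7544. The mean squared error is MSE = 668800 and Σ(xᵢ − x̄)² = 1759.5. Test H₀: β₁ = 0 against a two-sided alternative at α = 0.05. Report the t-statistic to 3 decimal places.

t = -1.526

SE(b₁) = √(MSE/Sₓₓ) = √(668800/1759.5) = 19.4964.
t = -29.7544 / 19.4964 = -1.526.
df = n − 2 = 40.
Two-sided p ≈ 0.1348, which is ≥ 0.05, so fail to reject H₀.
The data do not give significant evidence of an association between distance to city center and apartment monthly rent.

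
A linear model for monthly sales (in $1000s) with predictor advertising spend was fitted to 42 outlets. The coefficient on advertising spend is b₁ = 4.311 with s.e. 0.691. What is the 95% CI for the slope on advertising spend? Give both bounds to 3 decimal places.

(2.914, 5.708)

df = n − 2 = 42 − 2 = 40.
t* = t_{0.025, 40} = 2.021075.
Margin = t* × SE = 2.021075 × 0.691 = 1.39656.
CI: 4.311 ± 1.39656 → (2.914, 5.708).
With 95% confidence, each one-unit increase in advertising spend is associated with a change of between 2.914 and 5.708 $1000s in monthly sales.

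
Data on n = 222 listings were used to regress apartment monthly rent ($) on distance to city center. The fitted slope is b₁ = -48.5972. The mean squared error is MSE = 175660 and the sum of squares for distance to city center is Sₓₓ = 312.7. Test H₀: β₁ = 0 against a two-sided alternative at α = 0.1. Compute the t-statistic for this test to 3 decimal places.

SE(b₁) = √(MSE/Sₓₓ) = √(175660/312.7) = 23.7013.
t = -48.5972 / 23.7013 = -2.050.
df = n − 2 = 220.
Two-sided p ≈ 0.0415, which is < 0.1, so reject H₀.
There is evidence that distance to city center is associated with apartment monthly rent.

t = -2.050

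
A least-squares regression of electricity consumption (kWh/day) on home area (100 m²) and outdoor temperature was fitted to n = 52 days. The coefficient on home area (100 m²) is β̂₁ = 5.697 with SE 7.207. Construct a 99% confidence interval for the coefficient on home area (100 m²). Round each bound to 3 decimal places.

df = n − k − 1 = 52 − 2 − 1 = 49.
t* = t_{0.005, 49} = 2.679952.
Margin = t* × SE = 2.679952 × 7.207 = 19.31441.
CI: 5.697 ± 19.31441 → (-13.617, 25.011).
With 99% confidence, each one-unit increase in home area (100 m²) is associated with a change of between -13.617 and 25.011 kWh/day in electricity consumption, holding the other predictors fixed.

(-13.617, 25.011)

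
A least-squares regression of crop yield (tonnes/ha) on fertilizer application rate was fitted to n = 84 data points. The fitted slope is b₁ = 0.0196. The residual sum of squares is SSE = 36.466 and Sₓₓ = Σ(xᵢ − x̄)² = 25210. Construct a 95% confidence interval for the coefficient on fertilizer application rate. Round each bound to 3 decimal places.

(0.011, 0.028)

MSE = SSE/(n − 2) = 36.466/82 = 0.444707.
SE(b₁) = √(MSE/Sₓₓ) = √(0.444707/25210) = 0.00420001.
df = n − 2 = 82.
t* = t_{0.025, 82} = 1.989319.
Margin = t* × SE = 1.989319 × 0.00420001 = 0.00836.
CI: 0.0196 ± 0.00836 → (0.011, 0.028).
With 95% confidence, each one-unit increase in fertilizer application rate is associated with a change of between 0.011 and 0.028 tonnes/ha in crop yield.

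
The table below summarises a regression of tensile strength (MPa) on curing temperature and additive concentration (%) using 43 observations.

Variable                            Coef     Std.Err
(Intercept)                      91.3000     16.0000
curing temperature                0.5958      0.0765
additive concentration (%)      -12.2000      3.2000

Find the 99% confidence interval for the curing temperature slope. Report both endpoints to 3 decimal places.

(0.389, 0.803)

Read off: b = 0.5958, SE = 0.0765 for curing temperature.
df = n − k − 1 = 43 − 2 − 1 = 40.
t* = t_{0.005, 40} = 2.704459.
Margin = t* × SE = 2.704459 × 0.0765 = 0.20689.
CI: 0.5958 ± 0.20689 → (0.389, 0.803).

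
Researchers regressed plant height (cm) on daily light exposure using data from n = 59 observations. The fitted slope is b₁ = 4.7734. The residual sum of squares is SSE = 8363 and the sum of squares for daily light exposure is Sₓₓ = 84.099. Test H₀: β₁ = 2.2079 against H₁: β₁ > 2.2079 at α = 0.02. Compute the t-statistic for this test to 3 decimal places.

MSE = SSE/(n − 2) = 8363/57 = 146.719.
SE(b₁) = √(MSE/Sₓₓ) = √(146.719/84.099) = 1.32083.
t = (4.7734 − 2.2079) / 1.32083 = 1.942.
df = n − 2 = 57.
One-sided p ≈ 0.0285, which is ≥ 0.02, so fail to reject H₀.
The data do not give significant evidence that the true slope on daily light exposure exceeds 2.2079 cm per unit.

t = 1.942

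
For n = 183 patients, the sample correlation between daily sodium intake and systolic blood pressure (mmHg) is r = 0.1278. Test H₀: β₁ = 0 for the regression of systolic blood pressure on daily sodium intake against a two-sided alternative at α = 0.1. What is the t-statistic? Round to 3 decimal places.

t = r·√(n − 2)/√(1 − r²) = 0.1278·√181/√0.983667 = 1.734.
df = n − 2 = 181.
Two-sided p ≈ 0.0847, which is < 0.1, so reject H₀.
There is evidence of a linear association between daily sodium intake and systolic blood pressure.

t = 1.734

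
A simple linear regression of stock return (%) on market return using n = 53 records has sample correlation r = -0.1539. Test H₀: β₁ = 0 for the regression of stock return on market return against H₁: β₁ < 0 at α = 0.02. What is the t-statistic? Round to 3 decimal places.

t = r·√(n − 2)/√(1 − r²) = -0.1539·√51/√0.976315 = -1.112.
df = n − 2 = 51.
One-sided p ≈ 0.1356, which is ≥ 0.02, so fail to reject H₀.
The data do not give significant evidence of a linear association between market return and stock return.

t = -1.112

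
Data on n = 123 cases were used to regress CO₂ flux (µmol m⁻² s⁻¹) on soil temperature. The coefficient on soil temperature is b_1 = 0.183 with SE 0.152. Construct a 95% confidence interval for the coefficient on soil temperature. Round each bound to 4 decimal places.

(-0.1179, 0.4839)

df = n − 2 = 123 − 2 = 121.
t* = t_{0.025, 121} = 1.979764.
Margin = t* × SE = 1.979764 × 0.152 = 0.300924.
CI: 0.183 ± 0.300924 → (-0.1179, 0.4839).
With 95% confidence, each one-unit increase in soil temperature is associated with a change of between -0.1179 and 0.4839 µmol m⁻² s⁻¹ in CO₂ flux.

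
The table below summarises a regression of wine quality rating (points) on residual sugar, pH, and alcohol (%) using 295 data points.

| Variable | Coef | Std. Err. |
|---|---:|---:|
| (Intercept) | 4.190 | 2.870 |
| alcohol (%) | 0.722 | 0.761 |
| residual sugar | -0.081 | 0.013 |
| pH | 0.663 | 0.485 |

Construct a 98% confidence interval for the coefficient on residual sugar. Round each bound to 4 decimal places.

(-0.1114, -0.0506)

Read off: b = -0.081, SE = 0.013 for residual sugar.
df = n − k − 1 = 295 − 3 − 1 = 291.
t* = t_{0.01, 291} = 2.33923.
Margin = t* × SE = 2.33923 × 0.013 = 0.030410.
CI: -0.081 ± 0.030410 → (-0.1114, -0.0506).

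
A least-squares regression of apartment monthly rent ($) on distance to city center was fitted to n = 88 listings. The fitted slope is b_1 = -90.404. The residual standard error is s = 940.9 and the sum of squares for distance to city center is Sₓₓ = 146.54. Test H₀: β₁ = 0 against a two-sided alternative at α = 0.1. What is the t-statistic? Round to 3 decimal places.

SE(b_1) = s/√Sₓₓ = 940.9/√146.54 = 77.7258.
t = -90.404 / 77.7258 = -1.163.
df = n − 2 = 86.
Two-sided p ≈ 0.2480, which is ≥ 0.1, so fail to reject H₀.
The data do not give significant evidence of an association between distance to city center and apartment monthly rent.

t = -1.163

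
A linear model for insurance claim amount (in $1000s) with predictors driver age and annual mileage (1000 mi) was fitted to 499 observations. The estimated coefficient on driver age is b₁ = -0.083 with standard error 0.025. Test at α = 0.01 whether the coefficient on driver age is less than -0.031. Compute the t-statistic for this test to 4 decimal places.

H₀: β₁ = -0.031 vs H₁: β₁ < -0.031.
t = (b₁ − β₁⁰)/SE = (-0.083 − (-0.031)) / 0.025 = -2.0800.
df = n − k − 1 = 499 − 2 − 1 = 496.
One-sided p ≈ 0.0190, which is ≥ 0.01, so fail to reject H₀.
The data do not give significant evidence that the true slope on driver age is below -0.031 $1000s per unit, holding the other predictors fixed.

t = -2.0800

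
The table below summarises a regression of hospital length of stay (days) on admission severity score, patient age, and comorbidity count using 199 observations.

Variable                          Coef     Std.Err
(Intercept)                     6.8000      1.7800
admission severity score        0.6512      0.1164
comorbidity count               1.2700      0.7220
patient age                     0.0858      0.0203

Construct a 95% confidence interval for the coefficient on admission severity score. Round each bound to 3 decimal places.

Read off: b = 0.6512, SE = 0.1164 for admission severity score.
df = n − k − 1 = 199 − 3 − 1 = 195.
t* = t_{0.025, 195} = 1.972204.
Margin = t* × SE = 1.972204 × 0.1164 = 0.22956.
CI: 0.6512 ± 0.22956 → (0.422, 0.881).

(0.422, 0.881)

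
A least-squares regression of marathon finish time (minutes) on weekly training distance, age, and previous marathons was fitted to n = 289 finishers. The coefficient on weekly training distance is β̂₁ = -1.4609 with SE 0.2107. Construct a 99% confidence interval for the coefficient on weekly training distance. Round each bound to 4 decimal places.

df = n − k − 1 = 289 − 3 − 1 = 285.
t* = t_{0.005, 285} = 2.59319.
Margin = t* × SE = 2.59319 × 0.2107 = 0.546385.
CI: -1.4609 ± 0.546385 → (-2.0073, -0.9145).
With 99% confidence, each one-unit increase in weekly training distance is associated with a change of between -2.0073 and -0.9145 minutes in marathon finish time, holding the other predictors fixed.

(-2.0073, -0.9145)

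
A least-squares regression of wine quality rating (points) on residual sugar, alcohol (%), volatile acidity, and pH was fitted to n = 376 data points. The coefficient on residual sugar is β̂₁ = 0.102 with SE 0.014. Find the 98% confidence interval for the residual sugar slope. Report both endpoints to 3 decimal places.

df = n − k − 1 = 376 − 4 − 1 = 371.
t* = t_{0.01, 371} = 2.336441.
Margin = t* × SE = 2.336441 × 0.014 = 0.03271.
CI: 0.102 ± 0.03271 → (0.069, 0.135).
With 98% confidence, each one-unit increase in residual sugar is associated with a change of between 0.069 and 0.135 points in wine quality rating, holding the other predictors fixed.

(0.069, 0.135)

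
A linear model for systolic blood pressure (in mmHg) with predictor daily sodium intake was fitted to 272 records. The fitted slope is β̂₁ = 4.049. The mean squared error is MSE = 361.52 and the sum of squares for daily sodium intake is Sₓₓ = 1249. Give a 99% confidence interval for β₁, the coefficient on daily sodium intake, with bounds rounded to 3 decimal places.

SE(β̂₁) = √(MSE/Sₓₓ) = √(361.52/1249) = 0.538003.
df = n − 2 = 270.
t* = t_{0.005, 270} = 2.594161.
Margin = t* × SE = 2.594161 × 0.538003 = 1.39567.
CI: 4.049 ± 1.39567 → (2.653, 5.445).
With 99% confidence, each one-unit increase in daily sodium intake is associated with a change of between 2.653 and 5.445 mmHg in systolic blood pressure.

(2.653, 5.445)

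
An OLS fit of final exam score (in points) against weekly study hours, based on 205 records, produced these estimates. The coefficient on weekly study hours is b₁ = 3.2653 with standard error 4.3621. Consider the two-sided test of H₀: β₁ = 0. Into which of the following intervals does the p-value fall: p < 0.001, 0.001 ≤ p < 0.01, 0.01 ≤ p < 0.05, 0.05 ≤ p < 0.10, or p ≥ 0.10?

p ≥ 0.10

t = 3.2653 / 4.3621 = 0.749.
df = n − 2 = 205 − 2 = 203.
Two-sided p = 2·P(T_{203} > |t|) ≈ 0.4550.
So p ≥ 0.10.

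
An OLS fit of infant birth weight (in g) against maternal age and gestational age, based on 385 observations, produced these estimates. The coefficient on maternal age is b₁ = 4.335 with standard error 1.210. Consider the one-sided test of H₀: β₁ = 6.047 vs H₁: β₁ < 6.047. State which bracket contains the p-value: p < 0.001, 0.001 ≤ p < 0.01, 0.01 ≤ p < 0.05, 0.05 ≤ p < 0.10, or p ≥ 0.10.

t = (4.335 − 6.047) / 1.210 = -1.415.
df = n − k − 1 = 385 − 2 − 1 = 382.
One-sided p = P(T_{382} < t) ≈ 0.0790.
So 0.05 ≤ p < 0.10.

0.05 ≤ p < 0.10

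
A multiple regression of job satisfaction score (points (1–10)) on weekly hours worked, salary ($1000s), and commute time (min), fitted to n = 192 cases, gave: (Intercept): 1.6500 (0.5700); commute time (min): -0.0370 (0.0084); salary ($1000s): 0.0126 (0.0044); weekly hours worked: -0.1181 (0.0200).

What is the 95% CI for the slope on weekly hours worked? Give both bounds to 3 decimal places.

Read off: b = -0.1181, SE = 0.0200 for weekly hours worked.
df = n − k − 1 = 192 − 3 − 1 = 188.
t* = t_{0.025, 188} = 1.972663.
Margin = t* × SE = 1.972663 × 0.0200 = 0.03945.
CI: -0.1181 ± 0.03945 → (-0.158, -0.079).

(-0.158, -0.079)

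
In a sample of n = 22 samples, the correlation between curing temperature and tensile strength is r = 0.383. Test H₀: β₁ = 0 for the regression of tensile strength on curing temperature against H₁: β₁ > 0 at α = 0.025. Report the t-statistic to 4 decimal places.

t = 1.8542

t = r·√(n − 2)/√(1 − r²) = 0.383·√20/√0.853311 = 1.8542.
df = n − 2 = 20.
One-sided p ≈ 0.0393, which is ≥ 0.025, so fail to reject H₀.
The data do not give significant evidence of a linear association between curing temperature and tensile strength.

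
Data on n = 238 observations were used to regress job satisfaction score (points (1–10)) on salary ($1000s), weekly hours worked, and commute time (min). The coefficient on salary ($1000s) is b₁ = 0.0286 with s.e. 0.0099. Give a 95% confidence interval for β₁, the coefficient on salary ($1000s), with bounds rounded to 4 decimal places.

(0.0091, 0.0481)

df = n − k − 1 = 238 − 3 − 1 = 234.
t* = t_{0.025, 234} = 1.970154.
Margin = t* × SE = 1.970154 × 0.0099 = 0.019505.
CI: 0.0286 ± 0.019505 → (0.0091, 0.0481).
With 95% confidence, each one-unit increase in salary ($1000s) is associated with a change of between 0.0091 and 0.0481 points (1–10) in job satisfaction score, holding the other predictors fixed.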